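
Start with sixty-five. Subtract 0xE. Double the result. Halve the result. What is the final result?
Convert sixty-five (English words) → 65 (decimal)
Start: 65
Convert 0xE (hexadecimal) → 14 (decimal)
65 - 14 = 51
51 × 2 = 102
102 ÷ 2 = 51
51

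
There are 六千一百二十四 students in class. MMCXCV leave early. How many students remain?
Convert 六千一百二十四 (Chinese numeral) → 6×1000 + 1×100 + 2×10 + 4 = 6124 (decimal)
Convert MMCXCV (Roman numeral) → 1000 + 1000 + 100 + 90 + 5 = 2195 (decimal)
Compute 6124 - 2195 = 3929
3929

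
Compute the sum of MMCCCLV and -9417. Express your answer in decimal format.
Convert MMCCCLV (Roman numeral) → 1000 + 1000 + 100 + 100 + 100 + 50 + 5 = 2355 (decimal)
Compute 2355 + -9417 = -7062
-7062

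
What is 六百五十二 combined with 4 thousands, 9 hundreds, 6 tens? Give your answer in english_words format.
Convert 六百五十二 (Chinese numeral) → 6×100 + 5×10 + 2 = 652 (decimal)
Convert 4 thousands, 9 hundreds, 6 tens (place-value notation) → 4×1000 + 9×100 + 6×10 = 4960 (decimal)
Compute 652 + 4960 = 5612
Convert 5612 (decimal) → 5612 = 5×1000 + 6×100 + 12 → five thousand six hundred twelve (English words)
five thousand six hundred twelve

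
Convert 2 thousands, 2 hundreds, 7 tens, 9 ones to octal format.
Convert 2 thousands, 2 hundreds, 7 tens, 9 ones (place-value notation) → 2×1000 + 2×100 + 7×10 + 9 = 2279 (decimal)
Convert 2279 (decimal) → 2279 = 4×512 + 3×64 + 4×8 + 7 → 0o4347 (octal)
0o4347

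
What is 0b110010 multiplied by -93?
Convert 0b110010 (binary) → 32 + 16 + 2 = 50 (decimal)
Compute 50 × -93 = -4650
-4650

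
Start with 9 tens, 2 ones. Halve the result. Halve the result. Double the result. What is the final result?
Convert 9 tens, 2 ones (place-value notation) → 9×10 + 2 = 92 (decimal)
Start: 92
92 ÷ 2 = 46
46 ÷ 2 = 23
23 × 2 = 46
46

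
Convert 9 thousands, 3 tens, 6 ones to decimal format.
Convert 9 thousands, 3 tens, 6 ones (place-value notation) → 9×1000 + 3×10 + 6 = 9036 (decimal)
9036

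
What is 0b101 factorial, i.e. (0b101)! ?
Convert 0b101 (binary) → 4 + 1 = 5 (decimal)
Compute 5! = 120
120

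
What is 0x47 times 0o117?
Convert 0x47 (hexadecimal) → 4×16 + 7 = 71 (decimal)
Convert 0o117 (octal) → 1×64 + 1×8 + 7 = 79 (decimal)
Compute 71 × 79 = 5609
5609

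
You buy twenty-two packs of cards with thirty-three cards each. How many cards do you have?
Convert thirty-three (English words) → 33 (decimal)
Convert twenty-two (English words) → 22 (decimal)
Compute 33 × 22 = 726
726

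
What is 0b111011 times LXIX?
Convert 0b111011 (binary) → 32 + 16 + 8 + 2 + 1 = 59 (decimal)
Convert LXIX (Roman numeral) → 50 + 10 + 9 = 69 (decimal)
Compute 59 × 69 = 4071
4071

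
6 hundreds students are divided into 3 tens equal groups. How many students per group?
Convert 6 hundreds (place-value notation) → 6×100 = 600 (decimal)
Convert 3 tens (place-value notation) → 3×10 = 30 (decimal)
Compute 600 ÷ 30 = 20
20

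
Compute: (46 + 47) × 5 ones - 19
Convert 5 ones (place-value notation) → 5 (decimal)
Expression in decimal: (46 + 47) × 5 - 19
Parentheses first: 46 + 47 = 93
Multiply: 93 × 5 = 465
Subtract: 465 - 19 = 446
446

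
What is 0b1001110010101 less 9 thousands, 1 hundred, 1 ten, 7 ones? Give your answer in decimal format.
Convert 0b1001110010101 (binary) → 4096 + 512 + 256 + 128 + 16 + 4 + 1 = 5013 (decimal)
Convert 9 thousands, 1 hundred, 1 ten, 7 ones (place-value notation) → 9×1000 + 1×100 + 1×10 + 7 = 9117 (decimal)
Compute 5013 - 9117 = -4104
-4104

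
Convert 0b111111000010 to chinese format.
Convert 0b111111000010 (binary) → 2048 + 1024 + 512 + 256 + 128 + 64 + 2 = 4034 (decimal)
Convert 4034 (decimal) → 4034 = 4×1000 + 3×10 + 4 → 四千零三十四 (Chinese numeral)
四千零三十四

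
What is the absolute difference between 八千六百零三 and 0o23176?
Convert 八千六百零三 (Chinese numeral) → 8×1000 + 6×100 + 3 = 8603 (decimal)
Convert 0o23176 (octal) → 2×4096 + 3×512 + 1×64 + 7×8 + 6 = 9854 (decimal)
Compute |8603 - 9854| = 1251
1251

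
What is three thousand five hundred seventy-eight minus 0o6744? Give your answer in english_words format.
Convert three thousand five hundred seventy-eight (English words) → 3×1000 + 5×100 + 78 = 3578 (decimal)
Convert 0o6744 (octal) → 6×512 + 7×64 + 4×8 + 4 = 3556 (decimal)
Compute 3578 - 3556 = 22
Convert 22 (decimal) → twenty-two (English words)
twenty-two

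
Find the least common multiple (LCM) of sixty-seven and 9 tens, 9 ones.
Convert sixty-seven (English words) → 67 (decimal)
Convert 9 tens, 9 ones (place-value notation) → 9×10 + 9 = 99 (decimal)
Compute lcm(67, 99) = 6633
6633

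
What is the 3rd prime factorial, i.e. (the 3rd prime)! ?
Convert the 3rd prime (prime index) → 5 (decimal)
Compute 5! = 120
120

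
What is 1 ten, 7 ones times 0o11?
Convert 1 ten, 7 ones (place-value notation) → 1×10 + 7 = 17 (decimal)
Convert 0o11 (octal) → 1×8 + 1 = 9 (decimal)
Compute 17 × 9 = 153
153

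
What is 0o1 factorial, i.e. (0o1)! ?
Convert 0o1 (octal) → 1 (decimal)
Compute 1! = 1
1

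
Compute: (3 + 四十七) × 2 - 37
Convert 四十七 (Chinese numeral) → 4×10 + 7 = 47 (decimal)
Expression in decimal: (3 + 47) × 2 - 37
Parentheses first: 3 + 47 = 50
Multiply: 50 × 2 = 100
Subtract: 100 - 37 = 63
63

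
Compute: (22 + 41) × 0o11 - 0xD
Convert 0o11 (octal) → 1×8 + 1 = 9 (decimal)
Convert 0xD (hexadecimal) → 13 (decimal)
Expression in decimal: (22 + 41) × 9 - 13
Parentheses first: 22 + 41 = 63
Multiply: 63 × 9 = 567
Subtract: 567 - 13 = 554
554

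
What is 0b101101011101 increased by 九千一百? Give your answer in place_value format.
Convert 0b101101011101 (binary) → 2048 + 512 + 256 + 64 + 16 + 8 + 4 + 1 = 2909 (decimal)
Convert 九千一百 (Chinese numeral) → 9×1000 + 1×100 = 9100 (decimal)
Compute 2909 + 9100 = 12009
Convert 12009 (decimal) → 12009 = 12×1000 + 9 → 12 thousands, 9 ones (place-value notation)
12 thousands, 9 ones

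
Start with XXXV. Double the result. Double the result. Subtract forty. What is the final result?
Convert XXXV (Roman numeral) → 10 + 10 + 10 + 5 = 35 (decimal)
Start: 35
35 × 2 = 70
70 × 2 = 140
Convert forty (English words) → 40 (decimal)
140 - 40 = 100
100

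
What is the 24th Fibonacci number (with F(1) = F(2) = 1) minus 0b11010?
The 24th Fibonacci number (with F(1) = F(2) = 1) = 46368
Convert 0b11010 (binary) → 16 + 8 + 2 = 26 (decimal)
Compute 46368 - 26 = 46342
46342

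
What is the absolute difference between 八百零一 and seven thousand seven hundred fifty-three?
Convert 八百零一 (Chinese numeral) → 8×100 + 1 = 801 (decimal)
Convert seven thousand seven hundred fifty-three (English words) → 7×1000 + 7×100 + 53 = 7753 (decimal)
Compute |801 - 7753| = 6952
6952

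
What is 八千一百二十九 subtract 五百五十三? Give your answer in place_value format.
Convert 八千一百二十九 (Chinese numeral) → 8×1000 + 1×100 + 2×10 + 9 = 8129 (decimal)
Convert 五百五十三 (Chinese numeral) → 5×100 + 5×10 + 3 = 553 (decimal)
Compute 8129 - 553 = 7576
Convert 7576 (decimal) → 7576 = 7×1000 + 5×100 + 7×10 + 6 → 7 thousands, 5 hundreds, 7 tens, 6 ones (place-value notation)
7 thousands, 5 hundreds, 7 tens, 6 ones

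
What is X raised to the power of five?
Convert X (Roman numeral) → 10 (decimal)
Convert five (English words) → 5 (decimal)
Compute 10 ^ 5 = 100000
100000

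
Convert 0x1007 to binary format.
Convert 0x1007 (hexadecimal) → 1×4096 + 7 = 4103 (decimal)
Convert 4103 (decimal) → 4103 = 4096 + 4 + 2 + 1 → 0b1000000000111 (binary)
0b1000000000111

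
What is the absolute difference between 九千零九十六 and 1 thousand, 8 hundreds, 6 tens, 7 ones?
Convert 九千零九十六 (Chinese numeral) → 9×1000 + 9×10 + 6 = 9096 (decimal)
Convert 1 thousand, 8 hundreds, 6 tens, 7 ones (place-value notation) → 1×1000 + 8×100 + 6×10 + 7 = 1867 (decimal)
Compute |9096 - 1867| = 7229
7229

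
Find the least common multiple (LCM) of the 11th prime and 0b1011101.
Convert the 11th prime (prime index) → 31 (decimal)
Convert 0b1011101 (binary) → 64 + 16 + 8 + 4 + 1 = 93 (decimal)
Compute lcm(31, 93) = 93
93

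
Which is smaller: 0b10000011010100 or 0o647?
Convert 0b10000011010100 (binary) → 8192 + 128 + 64 + 16 + 4 = 8404 (decimal)
Convert 0o647 (octal) → 6×64 + 4×8 + 7 = 423 (decimal)
Compare 8404 vs 423: smaller = 423
423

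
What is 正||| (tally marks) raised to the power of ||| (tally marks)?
Convert 正||| (tally marks) → 5 + 3 = 8 (decimal)
Convert ||| (tally marks) → 3 (decimal)
Compute 8 ^ 3 = 512
512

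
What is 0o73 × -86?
Convert 0o73 (octal) → 7×8 + 3 = 59 (decimal)
Compute 59 × -86 = -5074
-5074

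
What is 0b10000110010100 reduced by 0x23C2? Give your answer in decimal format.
Convert 0b10000110010100 (binary) → 8192 + 256 + 128 + 16 + 4 = 8596 (decimal)
Convert 0x23C2 (hexadecimal) → 2×4096 + 3×256 + 12×16 + 2 = 9154 (decimal)
Compute 8596 - 9154 = -558
-558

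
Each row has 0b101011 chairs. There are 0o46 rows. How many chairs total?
Convert 0b101011 (binary) → 32 + 8 + 2 + 1 = 43 (decimal)
Convert 0o46 (octal) → 4×8 + 6 = 38 (decimal)
Compute 43 × 38 = 1634
1634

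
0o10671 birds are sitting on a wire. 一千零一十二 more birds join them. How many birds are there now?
Convert 0o10671 (octal) → 1×4096 + 6×64 + 7×8 + 1 = 4537 (decimal)
Convert 一千零一十二 (Chinese numeral) → 1×1000 + 1×10 + 2 = 1012 (decimal)
Compute 4537 + 1012 = 5549
5549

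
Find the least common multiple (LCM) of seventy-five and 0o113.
Convert seventy-five (English words) → 75 (decimal)
Convert 0o113 (octal) → 1×64 + 1×8 + 3 = 75 (decimal)
Compute lcm(75, 75) = 75
75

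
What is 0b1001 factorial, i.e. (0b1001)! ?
Convert 0b1001 (binary) → 8 + 1 = 9 (decimal)
Compute 9! = 362880
362880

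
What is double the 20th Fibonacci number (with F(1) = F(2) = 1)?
The 20th Fibonacci number (with F(1) = F(2) = 1) = 6765
Compute 6765 × 2 = 13530
13530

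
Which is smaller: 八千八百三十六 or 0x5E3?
Convert 八千八百三十六 (Chinese numeral) → 8×1000 + 8×100 + 3×10 + 6 = 8836 (decimal)
Convert 0x5E3 (hexadecimal) → 5×256 + 14×16 + 3 = 1507 (decimal)
Compare 8836 vs 1507: smaller = 1507
1507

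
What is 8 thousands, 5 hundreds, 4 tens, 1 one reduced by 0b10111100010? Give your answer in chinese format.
Convert 8 thousands, 5 hundreds, 4 tens, 1 one (place-value notation) → 8×1000 + 5×100 + 4×10 + 1 = 8541 (decimal)
Convert 0b10111100010 (binary) → 1024 + 256 + 128 + 64 + 32 + 2 = 1506 (decimal)
Compute 8541 - 1506 = 7035
Convert 7035 (decimal) → 7035 = 7×1000 + 3×10 + 5 → 七千零三十五 (Chinese numeral)
七千零三十五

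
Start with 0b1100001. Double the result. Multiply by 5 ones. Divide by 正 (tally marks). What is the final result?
Convert 0b1100001 (binary) → 64 + 32 + 1 = 97 (decimal)
Start: 97
97 × 2 = 194
Convert 5 ones (place-value notation) → 5 (decimal)
194 × 5 = 970
Convert 正 (tally marks) → 5 (decimal)
970 ÷ 5 = 194
194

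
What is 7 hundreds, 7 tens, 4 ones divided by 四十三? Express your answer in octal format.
Convert 7 hundreds, 7 tens, 4 ones (place-value notation) → 7×100 + 7×10 + 4 = 774 (decimal)
Convert 四十三 (Chinese numeral) → 4×10 + 3 = 43 (decimal)
Compute 774 ÷ 43 = 18
Convert 18 (decimal) → 18 = 2×8 + 2 → 0o22 (octal)
0o22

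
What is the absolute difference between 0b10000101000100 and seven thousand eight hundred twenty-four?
Convert 0b10000101000100 (binary) → 8192 + 256 + 64 + 4 = 8516 (decimal)
Convert seven thousand eight hundred twenty-four (English words) → 7×1000 + 8×100 + 24 = 7824 (decimal)
Compute |8516 - 7824| = 692
692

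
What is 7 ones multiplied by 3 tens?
Convert 7 ones (place-value notation) → 7 (decimal)
Convert 3 tens (place-value notation) → 3×10 = 30 (decimal)
Compute 7 × 30 = 210
210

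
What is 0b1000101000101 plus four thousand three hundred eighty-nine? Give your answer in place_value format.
Convert 0b1000101000101 (binary) → 4096 + 256 + 64 + 4 + 1 = 4421 (decimal)
Convert four thousand three hundred eighty-nine (English words) → 4×1000 + 3×100 + 89 = 4389 (decimal)
Compute 4421 + 4389 = 8810
Convert 8810 (decimal) → 8810 = 8×1000 + 8×100 + 1×10 → 8 thousands, 8 hundreds, 1 ten (place-value notation)
8 thousands, 8 hundreds, 1 ten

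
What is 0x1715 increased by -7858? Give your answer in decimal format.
Convert 0x1715 (hexadecimal) → 1×4096 + 7×256 + 1×16 + 5 = 5909 (decimal)
Compute 5909 + -7858 = -1949
-1949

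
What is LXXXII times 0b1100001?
Convert LXXXII (Roman numeral) → 50 + 10 + 10 + 10 + 1 + 1 = 82 (decimal)
Convert 0b1100001 (binary) → 64 + 32 + 1 = 97 (decimal)
Compute 82 × 97 = 7954
7954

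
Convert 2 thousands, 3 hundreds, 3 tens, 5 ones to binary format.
Convert 2 thousands, 3 hundreds, 3 tens, 5 ones (place-value notation) → 2×1000 + 3×100 + 3×10 + 5 = 2335 (decimal)
Convert 2335 (decimal) → 2335 = 2048 + 256 + 16 + 8 + 4 + 2 + 1 → 0b100100011111 (binary)
0b100100011111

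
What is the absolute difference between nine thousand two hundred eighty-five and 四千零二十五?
Convert nine thousand two hundred eighty-five (English words) → 9×1000 + 2×100 + 85 = 9285 (decimal)
Convert 四千零二十五 (Chinese numeral) → 4×1000 + 2×10 + 5 = 4025 (decimal)
Compute |9285 - 4025| = 5260
5260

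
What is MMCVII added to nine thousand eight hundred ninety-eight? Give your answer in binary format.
Convert MMCVII (Roman numeral) → 1000 + 1000 + 100 + 5 + 1 + 1 = 2107 (decimal)
Convert nine thousand eight hundred ninety-eight (English words) → 9×1000 + 8×100 + 98 = 9898 (decimal)
Compute 2107 + 9898 = 12005
Convert 12005 (decimal) → 12005 = 8192 + 2048 + 1024 + 512 + 128 + 64 + 32 + 4 + 1 → 0b10111011100101 (binary)
0b10111011100101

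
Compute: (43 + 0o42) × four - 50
Convert 0o42 (octal) → 4×8 + 2 = 34 (decimal)
Convert four (English words) → 4 (decimal)
Expression in decimal: (43 + 34) × 4 - 50
Parentheses first: 43 + 34 = 77
Multiply: 77 × 4 = 308
Subtract: 308 - 50 = 258
258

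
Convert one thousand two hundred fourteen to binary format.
Convert one thousand two hundred fourteen (English words) → 1×1000 + 2×100 + 14 = 1214 (decimal)
Convert 1214 (decimal) → 1214 = 1024 + 128 + 32 + 16 + 8 + 4 + 2 → 0b10010111110 (binary)
0b10010111110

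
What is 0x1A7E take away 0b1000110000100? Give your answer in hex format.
Convert 0x1A7E (hexadecimal) → 1×4096 + 10×256 + 7×16 + 14 = 6782 (decimal)
Convert 0b1000110000100 (binary) → 4096 + 256 + 128 + 4 = 4484 (decimal)
Compute 6782 - 4484 = 2298
Convert 2298 (decimal) → 2298 = 8×256 + 15×16 + 10 → 0x8FA (hexadecimal)
0x8FA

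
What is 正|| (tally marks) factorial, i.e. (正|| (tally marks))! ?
Convert 正|| (tally marks) → 5 + 2 = 7 (decimal)
Compute 7! = 5040
5040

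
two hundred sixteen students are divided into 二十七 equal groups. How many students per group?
Convert two hundred sixteen (English words) → 2×100 + 16 = 216 (decimal)
Convert 二十七 (Chinese numeral) → 2×10 + 7 = 27 (decimal)
Compute 216 ÷ 27 = 8
8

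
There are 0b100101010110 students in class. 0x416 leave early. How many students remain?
Convert 0b100101010110 (binary) → 2048 + 256 + 64 + 16 + 4 + 2 = 2390 (decimal)
Convert 0x416 (hexadecimal) → 4×256 + 1×16 + 6 = 1046 (decimal)
Compute 2390 - 1046 = 1344
1344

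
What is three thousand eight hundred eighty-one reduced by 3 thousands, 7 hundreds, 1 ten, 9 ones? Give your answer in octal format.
Convert three thousand eight hundred eighty-one (English words) → 3×1000 + 8×100 + 81 = 3881 (decimal)
Convert 3 thousands, 7 hundreds, 1 ten, 9 ones (place-value notation) → 3×1000 + 7×100 + 1×10 + 9 = 3719 (decimal)
Compute 3881 - 3719 = 162
Convert 162 (decimal) → 162 = 2×64 + 4×8 + 2 → 0o242 (octal)
0o242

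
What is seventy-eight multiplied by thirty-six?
Convert seventy-eight (English words) → 78 (decimal)
Convert thirty-six (English words) → 36 (decimal)
Compute 78 × 36 = 2808
2808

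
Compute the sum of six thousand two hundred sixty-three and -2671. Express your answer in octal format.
Convert six thousand two hundred sixty-three (English words) → 6×1000 + 2×100 + 63 = 6263 (decimal)
Compute 6263 + -2671 = 3592
Convert 3592 (decimal) → 3592 = 7×512 + 1×8 → 0o7010 (octal)
0o7010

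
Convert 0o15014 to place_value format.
Convert 0o15014 (octal) → 1×4096 + 5×512 + 1×8 + 4 = 6668 (decimal)
Convert 6668 (decimal) → 6668 = 6×1000 + 6×100 + 6×10 + 8 → 6 thousands, 6 hundreds, 6 tens, 8 ones (place-value notation)
6 thousands, 6 hundreds, 6 tens, 8 ones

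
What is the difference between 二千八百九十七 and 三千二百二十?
Convert 二千八百九十七 (Chinese numeral) → 2×1000 + 8×100 + 9×10 + 7 = 2897 (decimal)
Convert 三千二百二十 (Chinese numeral) → 3×1000 + 2×100 + 2×10 = 3220 (decimal)
Difference: |2897 - 3220| = 323
323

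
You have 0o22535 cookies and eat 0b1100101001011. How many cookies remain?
Convert 0o22535 (octal) → 2×4096 + 2×512 + 5×64 + 3×8 + 5 = 9565 (decimal)
Convert 0b1100101001011 (binary) → 4096 + 2048 + 256 + 64 + 8 + 2 + 1 = 6475 (decimal)
Compute 9565 - 6475 = 3090
3090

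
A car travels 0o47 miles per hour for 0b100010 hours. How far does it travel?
Convert 0o47 (octal) → 4×8 + 7 = 39 (decimal)
Convert 0b100010 (binary) → 32 + 2 = 34 (decimal)
Compute 39 × 34 = 1326
1326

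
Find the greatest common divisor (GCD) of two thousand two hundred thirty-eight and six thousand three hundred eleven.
Convert two thousand two hundred thirty-eight (English words) → 2×1000 + 2×100 + 38 = 2238 (decimal)
Convert six thousand three hundred eleven (English words) → 6×1000 + 3×100 + 11 = 6311 (decimal)
Compute gcd(2238, 6311) = 1
1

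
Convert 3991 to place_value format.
Convert 3991 (decimal) → 3991 = 3×1000 + 9×100 + 9×10 + 1 → 3 thousands, 9 hundreds, 9 tens, 1 one (place-value notation)
3 thousands, 9 hundreds, 9 tens, 1 one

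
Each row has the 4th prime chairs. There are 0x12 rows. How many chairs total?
Convert the 4th prime (prime index) → 7 (decimal)
Convert 0x12 (hexadecimal) → 1×16 + 2 = 18 (decimal)
Compute 7 × 18 = 126
126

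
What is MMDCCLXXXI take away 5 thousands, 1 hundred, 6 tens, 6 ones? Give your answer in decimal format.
Convert MMDCCLXXXI (Roman numeral) → 1000 + 1000 + 500 + 100 + 100 + 50 + 10 + 10 + 10 + 1 = 2781 (decimal)
Convert 5 thousands, 1 hundred, 6 tens, 6 ones (place-value notation) → 5×1000 + 1×100 + 6×10 + 6 = 5166 (decimal)
Compute 2781 - 5166 = -2385
-2385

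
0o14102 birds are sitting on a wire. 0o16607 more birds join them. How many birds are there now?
Convert 0o14102 (octal) → 1×4096 + 4×512 + 1×64 + 2 = 6210 (decimal)
Convert 0o16607 (octal) → 1×4096 + 6×512 + 6×64 + 7 = 7559 (decimal)
Compute 6210 + 7559 = 13769
13769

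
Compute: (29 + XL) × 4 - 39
Convert XL (Roman numeral) → 40 (decimal)
Expression in decimal: (29 + 40) × 4 - 39
Parentheses first: 29 + 40 = 69
Multiply: 69 × 4 = 276
Subtract: 276 - 39 = 237
237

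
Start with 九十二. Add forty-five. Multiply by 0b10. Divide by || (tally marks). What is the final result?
Convert 九十二 (Chinese numeral) → 9×10 + 2 = 92 (decimal)
Start: 92
Convert forty-five (English words) → 45 (decimal)
92 + 45 = 137
Convert 0b10 (binary) → 2 (decimal)
137 × 2 = 274
Convert || (tally marks) → 2 (decimal)
274 ÷ 2 = 137
137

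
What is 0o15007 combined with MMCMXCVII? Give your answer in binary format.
Convert 0o15007 (octal) → 1×4096 + 5×512 + 7 = 6663 (decimal)
Convert MMCMXCVII (Roman numeral) → 1000 + 1000 + 900 + 90 + 5 + 1 + 1 = 2997 (decimal)
Compute 6663 + 2997 = 9660
Convert 9660 (decimal) → 9660 = 8192 + 1024 + 256 + 128 + 32 + 16 + 8 + 4 → 0b10010110111100 (binary)
0b10010110111100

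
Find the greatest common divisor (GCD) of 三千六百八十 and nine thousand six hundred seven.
Convert 三千六百八十 (Chinese numeral) → 3×1000 + 6×100 + 8×10 = 3680 (decimal)
Convert nine thousand six hundred seven (English words) → 9×1000 + 6×100 + 7 = 9607 (decimal)
Compute gcd(3680, 9607) = 1
1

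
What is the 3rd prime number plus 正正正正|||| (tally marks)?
The 3rd prime number = 5
Convert 正正正正|||| (tally marks) → 5 + 5 + 5 + 5 + 4 = 24 (decimal)
Compute 5 + 24 = 29
29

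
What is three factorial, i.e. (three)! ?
Convert three (English words) → 3 (decimal)
Compute 3! = 6
6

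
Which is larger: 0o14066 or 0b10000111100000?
Convert 0o14066 (octal) → 1×4096 + 4×512 + 6×8 + 6 = 6198 (decimal)
Convert 0b10000111100000 (binary) → 8192 + 256 + 128 + 64 + 32 = 8672 (decimal)
Compare 6198 vs 8672: larger = 8672
8672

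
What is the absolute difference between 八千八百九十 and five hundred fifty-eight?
Convert 八千八百九十 (Chinese numeral) → 8×1000 + 8×100 + 9×10 = 8890 (decimal)
Convert five hundred fifty-eight (English words) → 5×100 + 58 = 558 (decimal)
Compute |8890 - 558| = 8332
8332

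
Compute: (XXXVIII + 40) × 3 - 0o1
Convert XXXVIII (Roman numeral) → 10 + 10 + 10 + 5 + 1 + 1 + 1 = 38 (decimal)
Convert 0o1 (octal) → 1 (decimal)
Expression in decimal: (38 + 40) × 3 - 1
Parentheses first: 38 + 40 = 78
Multiply: 78 × 3 = 234
Subtract: 234 - 1 = 233
233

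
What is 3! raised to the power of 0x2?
Convert 3! (factorial) → 6 (decimal)
Convert 0x2 (hexadecimal) → 2 (decimal)
Compute 6 ^ 2 = 36
36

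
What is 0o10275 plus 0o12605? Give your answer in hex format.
Convert 0o10275 (octal) → 1×4096 + 2×64 + 7×8 + 5 = 4285 (decimal)
Convert 0o12605 (octal) → 1×4096 + 2×512 + 6×64 + 5 = 5509 (decimal)
Compute 4285 + 5509 = 9794
Convert 9794 (decimal) → 9794 = 2×4096 + 6×256 + 4×16 + 2 → 0x2642 (hexadecimal)
0x2642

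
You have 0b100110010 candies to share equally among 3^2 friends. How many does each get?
Convert 0b100110010 (binary) → 256 + 32 + 16 + 2 = 306 (decimal)
Convert 3^2 (power) → 9 (decimal)
Compute 306 ÷ 9 = 34
34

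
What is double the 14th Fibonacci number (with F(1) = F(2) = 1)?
The 14th Fibonacci number (with F(1) = F(2) = 1): 1, 1, 2, 3, 5, 8, 13, 21, 34, 55, 89, 144, 233, 377 → 377
Compute 377 × 2 = 754
754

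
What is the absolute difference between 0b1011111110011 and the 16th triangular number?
Convert 0b1011111110011 (binary) → 4096 + 1024 + 512 + 256 + 128 + 64 + 32 + 16 + 2 + 1 = 6131 (decimal)
Convert the 16th triangular number (triangular index) → 16×17/2 = 136 (decimal)
Compute |6131 - 136| = 5995
5995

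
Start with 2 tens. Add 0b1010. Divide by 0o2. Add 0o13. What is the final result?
Convert 2 tens (place-value notation) → 2×10 = 20 (decimal)
Start: 20
Convert 0b1010 (binary) → 8 + 2 = 10 (decimal)
20 + 10 = 30
Convert 0o2 (octal) → 2 (decimal)
30 ÷ 2 = 15
Convert 0o13 (octal) → 1×8 + 3 = 11 (decimal)
15 + 11 = 26
26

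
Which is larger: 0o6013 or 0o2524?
Convert 0o6013 (octal) → 6×512 + 1×8 + 3 = 3083 (decimal)
Convert 0o2524 (octal) → 2×512 + 5×64 + 2×8 + 4 = 1364 (decimal)
Compare 3083 vs 1364: larger = 3083
3083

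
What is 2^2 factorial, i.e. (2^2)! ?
Convert 2^2 (power) → 4 (decimal)
Compute 4! = 24
24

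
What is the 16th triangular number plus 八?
The 16th triangular number = 16×17/2 = 136
Convert 八 (Chinese numeral) → 8 (decimal)
Compute 136 + 8 = 144
144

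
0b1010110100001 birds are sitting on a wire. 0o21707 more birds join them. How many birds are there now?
Convert 0b1010110100001 (binary) → 4096 + 1024 + 256 + 128 + 32 + 1 = 5537 (decimal)
Convert 0o21707 (octal) → 2×4096 + 1×512 + 7×64 + 7 = 9159 (decimal)
Compute 5537 + 9159 = 14696
14696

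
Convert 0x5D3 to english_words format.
Convert 0x5D3 (hexadecimal) → 5×256 + 13×16 + 3 = 1491 (decimal)
Convert 1491 (decimal) → 1491 = 1×1000 + 4×100 + 91 → one thousand four hundred ninety-one (English words)
one thousand four hundred ninety-one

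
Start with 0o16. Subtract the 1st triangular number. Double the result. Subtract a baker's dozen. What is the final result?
Convert 0o16 (octal) → 1×8 + 6 = 14 (decimal)
Start: 14
Convert the 1st triangular number (triangular index) → 1×2/2 = 1 (decimal)
14 - 1 = 13
13 × 2 = 26
Convert a baker's dozen (colloquial) → 13 (decimal)
26 - 13 = 13
13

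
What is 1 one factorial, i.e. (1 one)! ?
Convert 1 one (place-value notation) → 1 (decimal)
Compute 1! = 1
1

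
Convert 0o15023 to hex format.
Convert 0o15023 (octal) → 1×4096 + 5×512 + 2×8 + 3 = 6675 (decimal)
Convert 6675 (decimal) → 6675 = 1×4096 + 10×256 + 1×16 + 3 → 0x1A13 (hexadecimal)
0x1A13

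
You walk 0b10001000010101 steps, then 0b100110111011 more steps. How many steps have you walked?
Convert 0b10001000010101 (binary) → 8192 + 512 + 16 + 4 + 1 = 8725 (decimal)
Convert 0b100110111011 (binary) → 2048 + 256 + 128 + 32 + 16 + 8 + 2 + 1 = 2491 (decimal)
Compute 8725 + 2491 = 11216
11216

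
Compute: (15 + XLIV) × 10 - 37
Convert XLIV (Roman numeral) → 40 + 4 = 44 (decimal)
Expression in decimal: (15 + 44) × 10 - 37
Parentheses first: 15 + 44 = 59
Multiply: 59 × 10 = 590
Subtract: 590 - 37 = 553
553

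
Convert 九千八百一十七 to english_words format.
Convert 九千八百一十七 (Chinese numeral) → 9×1000 + 8×100 + 1×10 + 7 = 9817 (decimal)
Convert 9817 (decimal) → 9817 = 9×1000 + 8×100 + 17 → nine thousand eight hundred seventeen (English words)
nine thousand eight hundred seventeen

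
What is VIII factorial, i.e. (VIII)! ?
Convert VIII (Roman numeral) → 5 + 1 + 1 + 1 = 8 (decimal)
Compute 8! = 40320
40320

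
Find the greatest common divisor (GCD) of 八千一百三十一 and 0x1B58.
Convert 八千一百三十一 (Chinese numeral) → 8×1000 + 1×100 + 3×10 + 1 = 8131 (decimal)
Convert 0x1B58 (hexadecimal) → 1×4096 + 11×256 + 5×16 + 8 = 7000 (decimal)
Compute gcd(8131, 7000) = 1
1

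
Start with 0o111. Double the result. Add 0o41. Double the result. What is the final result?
Convert 0o111 (octal) → 1×64 + 1×8 + 1 = 73 (decimal)
Start: 73
73 × 2 = 146
Convert 0o41 (octal) → 4×8 + 1 = 33 (decimal)
146 + 33 = 179
179 × 2 = 358
358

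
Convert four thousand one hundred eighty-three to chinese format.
Convert four thousand one hundred eighty-three (English words) → 4×1000 + 1×100 + 83 = 4183 (decimal)
Convert 4183 (decimal) → 4183 = 4×1000 + 1×100 + 8×10 + 3 → 四千一百八十三 (Chinese numeral)
四千一百八十三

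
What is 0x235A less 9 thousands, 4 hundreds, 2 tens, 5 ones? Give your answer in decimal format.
Convert 0x235A (hexadecimal) → 2×4096 + 3×256 + 5×16 + 10 = 9050 (decimal)
Convert 9 thousands, 4 hundreds, 2 tens, 5 ones (place-value notation) → 9×1000 + 4×100 + 2×10 + 5 = 9425 (decimal)
Compute 9050 - 9425 = -375
-375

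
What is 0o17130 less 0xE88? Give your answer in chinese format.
Convert 0o17130 (octal) → 1×4096 + 7×512 + 1×64 + 3×8 = 7768 (decimal)
Convert 0xE88 (hexadecimal) → 14×256 + 8×16 + 8 = 3720 (decimal)
Compute 7768 - 3720 = 4048
Convert 4048 (decimal) → 4048 = 4×1000 + 4×10 + 8 → 四千零四十八 (Chinese numeral)
四千零四十八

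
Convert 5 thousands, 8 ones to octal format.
Convert 5 thousands, 8 ones (place-value notation) → 5×1000 + 8 = 5008 (decimal)
Convert 5008 (decimal) → 5008 = 1×4096 + 1×512 + 6×64 + 2×8 → 0o11620 (octal)
0o11620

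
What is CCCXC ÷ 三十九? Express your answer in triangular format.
Convert CCCXC (Roman numeral) → 100 + 100 + 100 + 90 = 390 (decimal)
Convert 三十九 (Chinese numeral) → 3×10 + 9 = 39 (decimal)
Compute 390 ÷ 39 = 10
Convert 10 (decimal) → 10 = 4×5/2 → the 4th triangular number (triangular index)
the 4th triangular number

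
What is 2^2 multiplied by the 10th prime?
Convert 2^2 (power) → 4 (decimal)
Convert the 10th prime (prime index) → 29 (decimal)
Compute 4 × 29 = 116
116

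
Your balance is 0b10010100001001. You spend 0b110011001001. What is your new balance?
Convert 0b10010100001001 (binary) → 8192 + 1024 + 256 + 8 + 1 = 9481 (decimal)
Convert 0b110011001001 (binary) → 2048 + 1024 + 128 + 64 + 8 + 1 = 3273 (decimal)
Compute 9481 - 3273 = 6208
6208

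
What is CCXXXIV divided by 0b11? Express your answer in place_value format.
Convert CCXXXIV (Roman numeral) → 100 + 100 + 10 + 10 + 10 + 4 = 234 (decimal)
Convert 0b11 (binary) → 2 + 1 = 3 (decimal)
Compute 234 ÷ 3 = 78
Convert 78 (decimal) → 78 = 7×10 + 8 → 7 tens, 8 ones (place-value notation)
7 tens, 8 ones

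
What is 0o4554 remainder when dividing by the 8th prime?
Convert 0o4554 (octal) → 4×512 + 5×64 + 5×8 + 4 = 2412 (decimal)
Convert the 8th prime (prime index) → 19 (decimal)
Compute 2412 mod 19 = 18
18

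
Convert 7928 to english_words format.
Convert 7928 (decimal) → 7928 = 7×1000 + 9×100 + 28 → seven thousand nine hundred twenty-eight (English words)
seven thousand nine hundred twenty-eight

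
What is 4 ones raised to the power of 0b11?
Convert 4 ones (place-value notation) → 4 (decimal)
Convert 0b11 (binary) → 2 + 1 = 3 (decimal)
Compute 4 ^ 3 = 64
64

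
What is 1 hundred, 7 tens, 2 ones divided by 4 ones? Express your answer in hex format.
Convert 1 hundred, 7 tens, 2 ones (place-value notation) → 1×100 + 7×10 + 2 = 172 (decimal)
Convert 4 ones (place-value notation) → 4 (decimal)
Compute 172 ÷ 4 = 43
Convert 43 (decimal) → 43 = 2×16 + 11 → 0x2B (hexadecimal)
0x2B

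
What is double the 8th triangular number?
The 8th triangular number = 8×9/2 = 36
Compute 36 × 2 = 72
72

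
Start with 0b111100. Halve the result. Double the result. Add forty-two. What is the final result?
Convert 0b111100 (binary) → 32 + 16 + 8 + 4 = 60 (decimal)
Start: 60
60 ÷ 2 = 30
30 × 2 = 60
Convert forty-two (English words) → 42 (decimal)
60 + 42 = 102
102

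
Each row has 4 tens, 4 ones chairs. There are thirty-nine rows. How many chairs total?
Convert 4 tens, 4 ones (place-value notation) → 4×10 + 4 = 44 (decimal)
Convert thirty-nine (English words) → 39 (decimal)
Compute 44 × 39 = 1716
1716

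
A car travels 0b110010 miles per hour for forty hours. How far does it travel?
Convert 0b110010 (binary) → 32 + 16 + 2 = 50 (decimal)
Convert forty (English words) → 40 (decimal)
Compute 50 × 40 = 2000
2000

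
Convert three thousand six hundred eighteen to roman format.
Convert three thousand six hundred eighteen (English words) → 3×1000 + 6×100 + 18 = 3618 (decimal)
Convert 3618 (decimal) → 3618 = 1000 + 1000 + 1000 + 500 + 100 + 10 + 5 + 1 + 1 + 1 → MMMDCXVIII (Roman numeral)
MMMDCXVIII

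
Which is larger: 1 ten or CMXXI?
Convert 1 ten (place-value notation) → 1×10 = 10 (decimal)
Convert CMXXI (Roman numeral) → 900 + 10 + 10 + 1 = 921 (decimal)
Compare 10 vs 921: larger = 921
921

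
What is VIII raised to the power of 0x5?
Convert VIII (Roman numeral) → 5 + 1 + 1 + 1 = 8 (decimal)
Convert 0x5 (hexadecimal) → 5 (decimal)
Compute 8 ^ 5 = 32768
32768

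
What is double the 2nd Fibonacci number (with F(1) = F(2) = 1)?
The 2nd Fibonacci number (with F(1) = F(2) = 1) = 1
Compute 1 × 2 = 2
2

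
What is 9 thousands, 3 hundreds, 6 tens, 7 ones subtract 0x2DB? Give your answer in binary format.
Convert 9 thousands, 3 hundreds, 6 tens, 7 ones (place-value notation) → 9×1000 + 3×100 + 6×10 + 7 = 9367 (decimal)
Convert 0x2DB (hexadecimal) → 2×256 + 13×16 + 11 = 731 (decimal)
Compute 9367 - 731 = 8636
Convert 8636 (decimal) → 8636 = 8192 + 256 + 128 + 32 + 16 + 8 + 4 → 0b10000110111100 (binary)
0b10000110111100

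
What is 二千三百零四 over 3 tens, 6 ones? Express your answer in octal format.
Convert 二千三百零四 (Chinese numeral) → 2×1000 + 3×100 + 4 = 2304 (decimal)
Convert 3 tens, 6 ones (place-value notation) → 3×10 + 6 = 36 (decimal)
Compute 2304 ÷ 36 = 64
Convert 64 (decimal) → 64 = 1×64 → 0o100 (octal)
0o100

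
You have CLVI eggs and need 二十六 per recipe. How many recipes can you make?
Convert CLVI (Roman numeral) → 100 + 50 + 5 + 1 = 156 (decimal)
Convert 二十六 (Chinese numeral) → 2×10 + 6 = 26 (decimal)
Compute 156 ÷ 26 = 6
6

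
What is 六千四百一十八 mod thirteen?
Convert 六千四百一十八 (Chinese numeral) → 6×1000 + 4×100 + 1×10 + 8 = 6418 (decimal)
Convert thirteen (English words) → 13 (decimal)
Compute 6418 mod 13 = 9
9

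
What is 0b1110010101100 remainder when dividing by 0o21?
Convert 0b1110010101100 (binary) → 4096 + 2048 + 1024 + 128 + 32 + 8 + 4 = 7340 (decimal)
Convert 0o21 (octal) → 2×8 + 1 = 17 (decimal)
Compute 7340 mod 17 = 13
13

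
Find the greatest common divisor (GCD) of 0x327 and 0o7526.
Convert 0x327 (hexadecimal) → 3×256 + 2×16 + 7 = 807 (decimal)
Convert 0o7526 (octal) → 7×512 + 5×64 + 2×8 + 6 = 3926 (decimal)
Compute gcd(807, 3926) = 1
1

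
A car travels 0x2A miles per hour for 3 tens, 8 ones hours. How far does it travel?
Convert 0x2A (hexadecimal) → 2×16 + 10 = 42 (decimal)
Convert 3 tens, 8 ones (place-value notation) → 3×10 + 8 = 38 (decimal)
Compute 42 × 38 = 1596
1596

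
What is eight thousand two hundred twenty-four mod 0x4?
Convert eight thousand two hundred twenty-four (English words) → 8×1000 + 2×100 + 24 = 8224 (decimal)
Convert 0x4 (hexadecimal) → 4 (decimal)
Compute 8224 mod 4 = 0
0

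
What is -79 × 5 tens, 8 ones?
Convert 5 tens, 8 ones (place-value notation) → 5×10 + 8 = 58 (decimal)
Compute -79 × 58 = -4582
-4582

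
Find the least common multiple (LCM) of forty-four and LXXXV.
Convert forty-four (English words) → 44 (decimal)
Convert LXXXV (Roman numeral) → 50 + 10 + 10 + 10 + 5 = 85 (decimal)
Compute lcm(44, 85) = 3740
3740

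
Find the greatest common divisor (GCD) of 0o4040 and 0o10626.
Convert 0o4040 (octal) → 4×512 + 4×8 = 2080 (decimal)
Convert 0o10626 (octal) → 1×4096 + 6×64 + 2×8 + 6 = 4502 (decimal)
Compute gcd(2080, 4502) = 2
2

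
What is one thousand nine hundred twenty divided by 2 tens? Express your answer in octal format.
Convert one thousand nine hundred twenty (English words) → 1×1000 + 9×100 + 20 = 1920 (decimal)
Convert 2 tens (place-value notation) → 2×10 = 20 (decimal)
Compute 1920 ÷ 20 = 96
Convert 96 (decimal) → 96 = 1×64 + 4×8 → 0o140 (octal)
0o140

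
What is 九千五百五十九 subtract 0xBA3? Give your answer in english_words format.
Convert 九千五百五十九 (Chinese numeral) → 9×1000 + 5×100 + 5×10 + 9 = 9559 (decimal)
Convert 0xBA3 (hexadecimal) → 11×256 + 10×16 + 3 = 2979 (decimal)
Compute 9559 - 2979 = 6580
Convert 6580 (decimal) → 6580 = 6×1000 + 5×100 + 80 → six thousand five hundred eighty (English words)
six thousand five hundred eighty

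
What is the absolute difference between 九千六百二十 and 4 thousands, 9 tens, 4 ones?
Convert 九千六百二十 (Chinese numeral) → 9×1000 + 6×100 + 2×10 = 9620 (decimal)
Convert 4 thousands, 9 tens, 4 ones (place-value notation) → 4×1000 + 9×10 + 4 = 4094 (decimal)
Compute |9620 - 4094| = 5526
5526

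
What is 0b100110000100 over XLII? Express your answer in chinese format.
Convert 0b100110000100 (binary) → 2048 + 256 + 128 + 4 = 2436 (decimal)
Convert XLII (Roman numeral) → 40 + 1 + 1 = 42 (decimal)
Compute 2436 ÷ 42 = 58
Convert 58 (decimal) → 58 = 5×10 + 8 → 五十八 (Chinese numeral)
五十八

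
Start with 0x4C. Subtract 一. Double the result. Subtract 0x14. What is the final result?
Convert 0x4C (hexadecimal) → 4×16 + 12 = 76 (decimal)
Start: 76
Convert 一 (Chinese numeral) → 1 (decimal)
76 - 1 = 75
75 × 2 = 150
Convert 0x14 (hexadecimal) → 1×16 + 4 = 20 (decimal)
150 - 20 = 130
130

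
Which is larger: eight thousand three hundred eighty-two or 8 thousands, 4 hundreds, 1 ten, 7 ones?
Convert eight thousand three hundred eighty-two (English words) → 8×1000 + 3×100 + 82 = 8382 (decimal)
Convert 8 thousands, 4 hundreds, 1 ten, 7 ones (place-value notation) → 8×1000 + 4×100 + 1×10 + 7 = 8417 (decimal)
Compare 8382 vs 8417: larger = 8417
8417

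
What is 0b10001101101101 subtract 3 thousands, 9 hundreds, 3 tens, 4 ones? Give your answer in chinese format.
Convert 0b10001101101101 (binary) → 8192 + 512 + 256 + 64 + 32 + 8 + 4 + 1 = 9069 (decimal)
Convert 3 thousands, 9 hundreds, 3 tens, 4 ones (place-value notation) → 3×1000 + 9×100 + 3×10 + 4 = 3934 (decimal)
Compute 9069 - 3934 = 5135
Convert 5135 (decimal) → 5135 = 5×1000 + 1×100 + 3×10 + 5 → 五千一百三十五 (Chinese numeral)
五千一百三十五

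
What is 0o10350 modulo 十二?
Convert 0o10350 (octal) → 1×4096 + 3×64 + 5×8 = 4328 (decimal)
Convert 十二 (Chinese numeral) → 1×10 + 2 = 12 (decimal)
Compute 4328 mod 12 = 8
8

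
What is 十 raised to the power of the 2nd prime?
Convert 十 (Chinese numeral) → 1×10 = 10 (decimal)
Convert the 2nd prime (prime index) → 3 (decimal)
Compute 10 ^ 3 = 1000
1000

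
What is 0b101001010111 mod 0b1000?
Convert 0b101001010111 (binary) → 2048 + 512 + 64 + 16 + 4 + 2 + 1 = 2647 (decimal)
Convert 0b1000 (binary) → 8 (decimal)
Compute 2647 mod 8 = 7
7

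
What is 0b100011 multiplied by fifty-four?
Convert 0b100011 (binary) → 32 + 2 + 1 = 35 (decimal)
Convert fifty-four (English words) → 54 (decimal)
Compute 35 × 54 = 1890
1890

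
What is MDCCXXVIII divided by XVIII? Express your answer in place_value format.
Convert MDCCXXVIII (Roman numeral) → 1000 + 500 + 100 + 100 + 10 + 10 + 5 + 1 + 1 + 1 = 1728 (decimal)
Convert XVIII (Roman numeral) → 10 + 5 + 1 + 1 + 1 = 18 (decimal)
Compute 1728 ÷ 18 = 96
Convert 96 (decimal) → 96 = 9×10 + 6 → 9 tens, 6 ones (place-value notation)
9 tens, 6 ones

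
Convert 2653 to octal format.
Convert 2653 (decimal) → 2653 = 5×512 + 1×64 + 3×8 + 5 → 0o5135 (octal)
0o5135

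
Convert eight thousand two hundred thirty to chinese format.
Convert eight thousand two hundred thirty (English words) → 8×1000 + 2×100 + 30 = 8230 (decimal)
Convert 8230 (decimal) → 8230 = 8×1000 + 2×100 + 3×10 → 八千二百三十 (Chinese numeral)
八千二百三十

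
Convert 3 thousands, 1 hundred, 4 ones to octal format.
Convert 3 thousands, 1 hundred, 4 ones (place-value notation) → 3×1000 + 1×100 + 4 = 3104 (decimal)
Convert 3104 (decimal) → 3104 = 6×512 + 4×8 → 0o6040 (octal)
0o6040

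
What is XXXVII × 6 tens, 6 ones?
Convert XXXVII (Roman numeral) → 10 + 10 + 10 + 5 + 1 + 1 = 37 (decimal)
Convert 6 tens, 6 ones (place-value notation) → 6×10 + 6 = 66 (decimal)
Compute 37 × 66 = 2442
2442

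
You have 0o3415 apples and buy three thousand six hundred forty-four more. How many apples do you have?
Convert 0o3415 (octal) → 3×512 + 4×64 + 1×8 + 5 = 1805 (decimal)
Convert three thousand six hundred forty-four (English words) → 3×1000 + 6×100 + 44 = 3644 (decimal)
Compute 1805 + 3644 = 5449
5449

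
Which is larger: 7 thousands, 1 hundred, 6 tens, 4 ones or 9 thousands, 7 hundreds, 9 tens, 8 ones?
Convert 7 thousands, 1 hundred, 6 tens, 4 ones (place-value notation) → 7×1000 + 1×100 + 6×10 + 4 = 7164 (decimal)
Convert 9 thousands, 7 hundreds, 9 tens, 8 ones (place-value notation) → 9×1000 + 7×100 + 9×10 + 8 = 9798 (decimal)
Compare 7164 vs 9798: larger = 9798
9798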